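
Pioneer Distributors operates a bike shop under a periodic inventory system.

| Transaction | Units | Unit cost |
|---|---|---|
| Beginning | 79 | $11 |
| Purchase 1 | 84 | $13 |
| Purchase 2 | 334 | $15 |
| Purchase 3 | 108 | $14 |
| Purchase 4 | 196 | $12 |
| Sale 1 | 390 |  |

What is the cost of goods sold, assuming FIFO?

COGS = $5,366

Sale 1 (390) [FIFO — oldest first]: 79 @ $11 + 84 @ $13 + 227 @ $15 = $5,366
Ending inventory: 107 @ $15 + 108 @ $14 + 196 @ $12 = $5,469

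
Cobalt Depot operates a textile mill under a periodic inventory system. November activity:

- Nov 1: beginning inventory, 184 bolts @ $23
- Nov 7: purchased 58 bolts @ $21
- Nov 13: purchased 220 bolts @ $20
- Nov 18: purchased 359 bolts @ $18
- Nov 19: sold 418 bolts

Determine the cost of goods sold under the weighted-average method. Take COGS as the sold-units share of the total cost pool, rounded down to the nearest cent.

COGS = $8,305.01

Nov 19, sell 418: 418/821 × $16,312.00 → $8,305.01
Ending inventory (cost pool remaining) = $8,006.99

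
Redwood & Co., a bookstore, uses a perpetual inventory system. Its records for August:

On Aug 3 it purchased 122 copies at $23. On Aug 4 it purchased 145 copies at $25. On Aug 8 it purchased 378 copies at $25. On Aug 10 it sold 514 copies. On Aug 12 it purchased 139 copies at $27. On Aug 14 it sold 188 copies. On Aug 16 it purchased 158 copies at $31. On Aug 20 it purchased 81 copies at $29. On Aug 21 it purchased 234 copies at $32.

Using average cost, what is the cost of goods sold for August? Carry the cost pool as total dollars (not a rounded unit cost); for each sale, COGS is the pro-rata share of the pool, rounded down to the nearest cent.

After Aug 3: 122 on hand, pool $2,806.00 (≈ $23.0000 each)
After Aug 4: 267 on hand, pool $6,431.00 (≈ $24.0861 each)
After Aug 8: 645 on hand, pool $15,881.00 (≈ $24.6217 each)
Aug 10, sell 514: 514/645 × $15,881.00 → $12,655.55
After Aug 12: 270 on hand, pool $6,978.45 (≈ $25.8461 each)
Aug 14, sell 188: 188/270 × $6,978.45 → $4,859.06
After Aug 16: 240 on hand, pool $7,017.39 (≈ $29.2391 each)
After Aug 20: 321 on hand, pool $9,366.39 (≈ $29.1788 each)
After Aug 21: 555 on hand, pool $16,854.39 (≈ $30.3683 each)
Total COGS = $12,655.55 + $4,859.06 = $17,514.61
Ending inventory (cost pool remaining) = $16,854.39

COGS = $17,514.61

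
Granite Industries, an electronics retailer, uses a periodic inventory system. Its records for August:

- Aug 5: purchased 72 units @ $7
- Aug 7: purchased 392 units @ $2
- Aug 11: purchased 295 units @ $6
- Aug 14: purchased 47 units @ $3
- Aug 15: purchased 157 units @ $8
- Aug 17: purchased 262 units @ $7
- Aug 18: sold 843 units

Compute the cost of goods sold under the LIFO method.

Aug 18, 843 sold [LIFO — newest first]: 262 @ $7 + 157 @ $8 + 47 @ $3 + 295 @ $6 + 82 @ $2 = $5,165
Ending inventory: 72 @ $7 + 310 @ $2 = $1,124
Check: goods available $6,289 = COGS $5,165 + ending $1,124

COGS = $5,165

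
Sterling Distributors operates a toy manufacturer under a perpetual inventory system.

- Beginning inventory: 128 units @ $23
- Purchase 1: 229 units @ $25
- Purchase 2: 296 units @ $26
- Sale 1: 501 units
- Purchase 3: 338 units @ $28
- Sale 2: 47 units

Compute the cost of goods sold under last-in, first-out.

COGS = $14,137

Sale 1 (501) [LIFO — newest first]: 296 @ $26 + 205 @ $25 = $12,821
Sale 2 (47) [LIFO — newest first]: 47 @ $28 = $1,316
Total COGS = $12,821 + $1,316 = $14,137
Ending inventory: 128 @ $23 + 24 @ $25 + 291 @ $28 = $11,692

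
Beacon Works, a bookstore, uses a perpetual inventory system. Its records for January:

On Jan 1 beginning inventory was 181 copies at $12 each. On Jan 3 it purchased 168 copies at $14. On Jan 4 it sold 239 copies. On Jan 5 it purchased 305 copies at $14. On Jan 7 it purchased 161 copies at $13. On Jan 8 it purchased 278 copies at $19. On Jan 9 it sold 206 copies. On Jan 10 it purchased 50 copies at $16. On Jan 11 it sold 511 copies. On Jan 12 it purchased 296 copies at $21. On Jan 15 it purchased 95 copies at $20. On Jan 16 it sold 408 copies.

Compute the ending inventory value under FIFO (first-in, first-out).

Ending inventory = $3,475

Jan 4, 239 sold [FIFO — oldest first]: 181 @ $12 + 58 @ $14 = $2,984
Jan 9, 206 sold [FIFO — oldest first]: 110 @ $14 + 96 @ $14 = $2,884
Jan 11, 511 sold [FIFO — oldest first]: 209 @ $14 + 161 @ $13 + 141 @ $19 = $7,698
Jan 16, 408 sold [FIFO — oldest first]: 137 @ $19 + 50 @ $16 + 221 @ $21 = $8,044
Total COGS = $2,984 + $2,884 + $7,698 + $8,044 = $21,610
Ending inventory: 75 @ $21 + 95 @ $20 = $3,475
Check: goods available $25,085 = COGS $21,610 + ending $3,475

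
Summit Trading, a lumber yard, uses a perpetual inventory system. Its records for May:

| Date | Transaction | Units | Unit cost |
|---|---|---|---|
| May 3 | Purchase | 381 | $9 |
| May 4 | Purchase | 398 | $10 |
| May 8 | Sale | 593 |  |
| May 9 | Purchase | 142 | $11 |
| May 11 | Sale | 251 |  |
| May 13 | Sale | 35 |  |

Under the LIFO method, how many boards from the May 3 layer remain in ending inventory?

May 8, 593 sold [LIFO — newest first]: 398 @ $10 + 195 @ $9 = $5,735
May 11, 251 sold [LIFO — newest first]: 142 @ $11 + 109 @ $9 = $2,543
May 13, 35 sold [LIFO — newest first]: 35 @ $9 = $315
Total COGS = $5,735 + $2,543 + $315 = $8,593
Ending inventory: 42 @ $9 = $378
Check: goods available $8,971 = COGS $8,593 + ending $378

42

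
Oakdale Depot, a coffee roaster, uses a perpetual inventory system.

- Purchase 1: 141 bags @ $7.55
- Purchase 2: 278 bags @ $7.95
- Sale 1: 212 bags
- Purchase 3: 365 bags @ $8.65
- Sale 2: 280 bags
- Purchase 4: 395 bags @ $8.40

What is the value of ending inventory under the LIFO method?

Ending inventory = $5,642.50

Sale 1 (212) [LIFO — newest first]: 212 @ $7.95 = $1,685.40
Sale 2 (280) [LIFO — newest first]: 280 @ $8.65 = $2,422.00
Total COGS = $1,685.40 + $2,422.00 = $4,107.40
Ending inventory: 141 @ $7.55 + 66 @ $7.95 + 85 @ $8.65 + 395 @ $8.40 = $5,642.50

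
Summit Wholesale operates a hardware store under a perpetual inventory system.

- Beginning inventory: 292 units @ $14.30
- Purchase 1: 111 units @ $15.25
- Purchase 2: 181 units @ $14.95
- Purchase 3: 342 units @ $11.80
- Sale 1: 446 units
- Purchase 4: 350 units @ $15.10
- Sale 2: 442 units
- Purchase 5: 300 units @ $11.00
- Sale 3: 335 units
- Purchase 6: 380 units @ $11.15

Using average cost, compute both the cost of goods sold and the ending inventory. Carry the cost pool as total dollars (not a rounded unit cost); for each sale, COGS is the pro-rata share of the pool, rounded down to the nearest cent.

After Beginning: 292 on hand, pool $4,175.60 (≈ $14.3000 each)
After Purchase 1: 403 on hand, pool $5,868.35 (≈ $14.5617 each)
After Purchase 2: 584 on hand, pool $8,574.30 (≈ $14.6820 each)
After Purchase 3: 926 on hand, pool $12,609.90 (≈ $13.6176 each)
Sale 1, sell 446: 446/926 × $12,609.90 → $6,073.45
After Purchase 4: 830 on hand, pool $11,821.45 (≈ $14.2427 each)
Sale 2, sell 442: 442/830 × $11,821.45 → $6,295.27
After Purchase 5: 688 on hand, pool $8,826.18 (≈ $12.8287 each)
Sale 3, sell 335: 335/688 × $8,826.18 → $4,297.63
After Purchase 6: 733 on hand, pool $8,765.55 (≈ $11.9585 each)
Total COGS = $6,073.45 + $6,295.27 + $4,297.63 = $16,666.35
Ending inventory (cost pool remaining) = $8,765.55
Check: goods available $25,431.90 = COGS $16,666.35 + ending $8,765.55

COGS = $16,666.35; ending inventory = $8,765.55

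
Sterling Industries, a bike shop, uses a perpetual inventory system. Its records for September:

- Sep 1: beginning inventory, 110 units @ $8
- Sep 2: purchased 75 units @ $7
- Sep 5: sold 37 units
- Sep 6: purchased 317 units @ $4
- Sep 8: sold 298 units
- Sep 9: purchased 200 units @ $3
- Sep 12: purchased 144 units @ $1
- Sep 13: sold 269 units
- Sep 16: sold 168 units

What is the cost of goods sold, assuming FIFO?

COGS = $3,343

Sep 5, 37 sold [FIFO — oldest first]: 37 @ $8 = $296
Sep 8, 298 sold [FIFO — oldest first]: 73 @ $8 + 75 @ $7 + 150 @ $4 = $1,709
Sep 13, 269 sold [FIFO — oldest first]: 167 @ $4 + 102 @ $3 = $974
Sep 16, 168 sold [FIFO — oldest first]: 98 @ $3 + 70 @ $1 = $364
Total COGS = $296 + $1,709 + $974 + $364 = $3,343
Ending inventory: 74 @ $1 = $74
Check: goods available $3,417 = COGS $3,343 + ending $74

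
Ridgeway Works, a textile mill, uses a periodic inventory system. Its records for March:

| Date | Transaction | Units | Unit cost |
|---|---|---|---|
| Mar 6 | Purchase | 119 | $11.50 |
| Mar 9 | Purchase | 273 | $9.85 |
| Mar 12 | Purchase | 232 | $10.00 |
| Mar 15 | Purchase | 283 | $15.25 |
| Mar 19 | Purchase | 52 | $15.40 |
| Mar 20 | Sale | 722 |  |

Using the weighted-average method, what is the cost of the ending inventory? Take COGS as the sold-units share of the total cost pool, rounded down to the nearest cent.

Mar 20, sell 722: 722/959 × $11,494.10 → $8,653.53
Ending inventory (cost pool remaining) = $2,840.57

Ending inventory = $2,840.57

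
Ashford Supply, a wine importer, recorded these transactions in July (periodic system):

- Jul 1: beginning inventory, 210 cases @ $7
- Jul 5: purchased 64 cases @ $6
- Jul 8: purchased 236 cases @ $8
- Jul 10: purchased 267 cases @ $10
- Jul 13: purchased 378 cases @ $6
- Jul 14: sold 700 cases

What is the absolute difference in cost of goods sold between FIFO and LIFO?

FIFO COGS: 210 @ $7 + 64 @ $6 + 236 @ $8 + 190 @ $10 = $5,642
LIFO COGS: 378 @ $6 + 267 @ $10 + 55 @ $8 = $5,378
Difference = |$5,642 − $5,378| = $264

$264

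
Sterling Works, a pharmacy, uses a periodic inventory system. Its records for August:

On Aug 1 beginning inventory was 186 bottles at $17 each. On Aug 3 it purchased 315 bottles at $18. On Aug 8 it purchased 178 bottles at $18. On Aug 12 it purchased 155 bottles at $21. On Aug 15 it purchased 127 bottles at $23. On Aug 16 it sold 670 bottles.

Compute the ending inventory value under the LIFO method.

Aug 16, 670 sold [LIFO — newest first]: 127 @ $23 + 155 @ $21 + 178 @ $18 + 210 @ $18 = $13,160
Ending inventory: 186 @ $17 + 105 @ $18 = $5,052

Ending inventory = $5,052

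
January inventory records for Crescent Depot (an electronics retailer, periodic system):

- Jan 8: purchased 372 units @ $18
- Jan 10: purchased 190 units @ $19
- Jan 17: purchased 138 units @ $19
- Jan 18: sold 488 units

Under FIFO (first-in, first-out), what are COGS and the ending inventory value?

Jan 18, 488 sold [FIFO — oldest first]: 372 @ $18 + 116 @ $19 = $8,900
Ending inventory: 74 @ $19 + 138 @ $19 = $4,028

COGS = $8,900; ending inventory = $4,028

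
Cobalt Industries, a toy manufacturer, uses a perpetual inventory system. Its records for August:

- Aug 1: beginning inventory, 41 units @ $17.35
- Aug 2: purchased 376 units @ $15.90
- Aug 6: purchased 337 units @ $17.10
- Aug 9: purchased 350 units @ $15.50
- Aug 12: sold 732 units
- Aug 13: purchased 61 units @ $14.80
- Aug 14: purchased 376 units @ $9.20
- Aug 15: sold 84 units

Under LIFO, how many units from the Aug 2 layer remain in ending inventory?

331

Aug 12, 732 sold [LIFO — newest first]: 350 @ $15.50 + 337 @ $17.10 + 45 @ $15.90 = $11,903.20
Aug 15, 84 sold [LIFO — newest first]: 84 @ $9.20 = $772.80
Total COGS = $11,903.20 + $772.80 = $12,676.00
Ending inventory: 41 @ $17.35 + 331 @ $15.90 + 61 @ $14.80 + 292 @ $9.20 = $9,563.45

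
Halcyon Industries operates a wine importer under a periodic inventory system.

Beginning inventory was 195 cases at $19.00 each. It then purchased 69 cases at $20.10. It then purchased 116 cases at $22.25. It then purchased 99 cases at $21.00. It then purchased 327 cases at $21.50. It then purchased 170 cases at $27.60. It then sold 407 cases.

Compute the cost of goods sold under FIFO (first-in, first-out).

Sale 1 (407) [FIFO — oldest first]: 195 @ $19.00 + 69 @ $20.10 + 116 @ $22.25 + 27 @ $21.00 = $8,239.90
Ending inventory: 72 @ $21.00 + 327 @ $21.50 + 170 @ $27.60 = $13,234.50

COGS = $8,239.90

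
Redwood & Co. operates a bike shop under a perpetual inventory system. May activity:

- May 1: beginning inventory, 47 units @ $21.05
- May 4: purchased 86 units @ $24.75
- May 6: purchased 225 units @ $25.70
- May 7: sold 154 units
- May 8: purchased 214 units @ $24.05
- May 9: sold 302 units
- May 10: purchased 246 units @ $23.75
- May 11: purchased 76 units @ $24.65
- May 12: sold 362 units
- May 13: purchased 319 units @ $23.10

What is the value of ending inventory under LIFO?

Ending inventory = $9,076.00

May 7, 154 sold [LIFO — newest first]: 154 @ $25.70 = $3,957.80
May 9, 302 sold [LIFO — newest first]: 214 @ $24.05 + 71 @ $25.70 + 17 @ $24.75 = $7,392.15
May 12, 362 sold [LIFO — newest first]: 76 @ $24.65 + 246 @ $23.75 + 40 @ $24.75 = $8,705.90
Total COGS = $3,957.80 + $7,392.15 + $8,705.90 = $20,055.85
Ending inventory: 47 @ $21.05 + 29 @ $24.75 + 319 @ $23.10 = $9,076.00
Check: goods available $29,131.85 = COGS $20,055.85 + ending $9,076.00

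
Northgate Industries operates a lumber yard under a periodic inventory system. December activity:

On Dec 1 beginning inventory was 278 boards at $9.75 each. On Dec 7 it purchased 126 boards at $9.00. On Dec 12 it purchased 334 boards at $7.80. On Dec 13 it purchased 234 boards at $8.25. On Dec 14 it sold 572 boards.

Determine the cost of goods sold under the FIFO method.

Dec 14, 572 sold [FIFO — oldest first]: 278 @ $9.75 + 126 @ $9.00 + 168 @ $7.80 = $5,154.90
Ending inventory: 166 @ $7.80 + 234 @ $8.25 = $3,225.30

COGS = $5,154.90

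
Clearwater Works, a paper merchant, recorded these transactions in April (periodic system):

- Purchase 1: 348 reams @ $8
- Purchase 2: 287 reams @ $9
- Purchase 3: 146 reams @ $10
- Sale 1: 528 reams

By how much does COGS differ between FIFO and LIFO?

$399

FIFO COGS: 348 @ $8 + 180 @ $9 = $4,404
LIFO COGS: 146 @ $10 + 287 @ $9 + 95 @ $8 = $4,803
Difference = |$4,404 − $4,803| = $399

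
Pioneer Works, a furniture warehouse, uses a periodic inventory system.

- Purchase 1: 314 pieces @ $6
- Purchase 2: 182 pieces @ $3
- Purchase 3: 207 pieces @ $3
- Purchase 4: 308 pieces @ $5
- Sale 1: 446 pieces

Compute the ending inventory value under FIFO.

Ending inventory = $2,311

Sale 1 (446) [FIFO — oldest first]: 314 @ $6 + 132 @ $3 = $2,280
Ending inventory: 50 @ $3 + 207 @ $3 + 308 @ $5 = $2,311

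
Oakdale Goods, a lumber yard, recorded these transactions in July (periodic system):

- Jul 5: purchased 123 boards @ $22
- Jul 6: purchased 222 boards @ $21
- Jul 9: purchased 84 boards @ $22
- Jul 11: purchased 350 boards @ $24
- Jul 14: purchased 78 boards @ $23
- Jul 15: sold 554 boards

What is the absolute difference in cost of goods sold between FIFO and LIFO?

$708

FIFO COGS: 123 @ $22 + 222 @ $21 + 84 @ $22 + 125 @ $24 = $12,216
LIFO COGS: 78 @ $23 + 350 @ $24 + 84 @ $22 + 42 @ $21 = $12,924
Difference = |$12,216 − $12,924| = $708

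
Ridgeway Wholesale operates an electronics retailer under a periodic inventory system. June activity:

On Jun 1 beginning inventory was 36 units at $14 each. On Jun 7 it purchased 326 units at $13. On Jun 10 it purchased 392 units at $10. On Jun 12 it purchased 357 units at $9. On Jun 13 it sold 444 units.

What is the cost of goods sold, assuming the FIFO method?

COGS = $5,562

Jun 13, 444 sold [FIFO — oldest first]: 36 @ $14 + 326 @ $13 + 82 @ $10 = $5,562
Ending inventory: 310 @ $10 + 357 @ $9 = $6,313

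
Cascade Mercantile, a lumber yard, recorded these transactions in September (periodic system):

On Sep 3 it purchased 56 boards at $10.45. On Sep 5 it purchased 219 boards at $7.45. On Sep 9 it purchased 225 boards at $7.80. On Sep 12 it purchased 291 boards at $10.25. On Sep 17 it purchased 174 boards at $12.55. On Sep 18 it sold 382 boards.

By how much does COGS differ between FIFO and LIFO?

$1,264.35

FIFO COGS: 56 @ $10.45 + 219 @ $7.45 + 107 @ $7.80 = $3,051.35
LIFO COGS: 174 @ $12.55 + 208 @ $10.25 = $4,315.70
Difference = |$3,051.35 − $4,315.70| = $1,264.35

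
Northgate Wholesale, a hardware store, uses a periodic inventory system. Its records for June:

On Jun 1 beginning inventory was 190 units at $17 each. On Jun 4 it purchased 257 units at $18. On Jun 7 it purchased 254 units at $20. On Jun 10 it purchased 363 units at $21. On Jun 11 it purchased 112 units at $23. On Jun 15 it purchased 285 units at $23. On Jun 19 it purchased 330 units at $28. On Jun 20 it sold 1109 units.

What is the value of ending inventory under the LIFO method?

Jun 20, 1109 sold [LIFO — newest first]: 330 @ $28 + 285 @ $23 + 112 @ $23 + 363 @ $21 + 19 @ $20 = $26,374
Ending inventory: 190 @ $17 + 257 @ $18 + 235 @ $20 = $12,556

Ending inventory = $12,556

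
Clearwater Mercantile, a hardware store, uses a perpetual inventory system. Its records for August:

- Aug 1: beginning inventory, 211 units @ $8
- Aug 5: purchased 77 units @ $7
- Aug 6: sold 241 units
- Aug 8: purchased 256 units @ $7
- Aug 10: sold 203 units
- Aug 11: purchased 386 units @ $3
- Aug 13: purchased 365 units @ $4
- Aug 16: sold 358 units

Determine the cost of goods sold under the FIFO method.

COGS = $4,793

Aug 6, 241 sold [FIFO — oldest first]: 211 @ $8 + 30 @ $7 = $1,898
Aug 10, 203 sold [FIFO — oldest first]: 47 @ $7 + 156 @ $7 = $1,421
Aug 16, 358 sold [FIFO — oldest first]: 100 @ $7 + 258 @ $3 = $1,474
Total COGS = $1,898 + $1,421 + $1,474 = $4,793
Ending inventory: 128 @ $3 + 365 @ $4 = $1,844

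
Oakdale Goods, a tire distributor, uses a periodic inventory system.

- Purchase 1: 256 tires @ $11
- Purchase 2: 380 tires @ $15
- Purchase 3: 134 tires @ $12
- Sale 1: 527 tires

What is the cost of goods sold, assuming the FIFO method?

Sale 1 (527) [FIFO — oldest first]: 256 @ $11 + 271 @ $15 = $6,881
Ending inventory: 109 @ $15 + 134 @ $12 = $3,243

COGS = $6,881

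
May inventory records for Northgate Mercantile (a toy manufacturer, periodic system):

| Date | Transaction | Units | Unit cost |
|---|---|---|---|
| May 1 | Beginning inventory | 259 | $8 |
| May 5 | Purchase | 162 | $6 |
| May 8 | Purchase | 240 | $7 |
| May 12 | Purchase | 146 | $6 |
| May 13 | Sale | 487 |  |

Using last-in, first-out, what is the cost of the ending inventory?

May 13, 487 sold [LIFO — newest first]: 146 @ $6 + 240 @ $7 + 101 @ $6 = $3,162
Ending inventory: 259 @ $8 + 61 @ $6 = $2,438

Ending inventory = $2,438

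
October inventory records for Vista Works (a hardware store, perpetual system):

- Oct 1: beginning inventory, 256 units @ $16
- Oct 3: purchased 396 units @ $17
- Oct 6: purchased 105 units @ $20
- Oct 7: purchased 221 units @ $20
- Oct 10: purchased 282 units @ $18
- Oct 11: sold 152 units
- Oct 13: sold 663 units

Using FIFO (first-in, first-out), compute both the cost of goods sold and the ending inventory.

COGS = $14,088; ending inventory = $8,336

Oct 11, 152 sold [FIFO — oldest first]: 152 @ $16 = $2,432
Oct 13, 663 sold [FIFO — oldest first]: 104 @ $16 + 396 @ $17 + 105 @ $20 + 58 @ $20 = $11,656
Total COGS = $2,432 + $11,656 = $14,088
Ending inventory: 163 @ $20 + 282 @ $18 = $8,336
Check: goods available $22,424 = COGS $14,088 + ending $8,336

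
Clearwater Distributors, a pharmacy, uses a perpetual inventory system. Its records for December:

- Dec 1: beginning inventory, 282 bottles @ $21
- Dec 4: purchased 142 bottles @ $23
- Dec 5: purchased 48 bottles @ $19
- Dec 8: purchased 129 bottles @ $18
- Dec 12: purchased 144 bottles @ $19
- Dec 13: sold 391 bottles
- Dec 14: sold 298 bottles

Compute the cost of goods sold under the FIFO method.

COGS = $14,094

Dec 13, 391 sold [FIFO — oldest first]: 282 @ $21 + 109 @ $23 = $8,429
Dec 14, 298 sold [FIFO — oldest first]: 33 @ $23 + 48 @ $19 + 129 @ $18 + 88 @ $19 = $5,665
Total COGS = $8,429 + $5,665 = $14,094
Ending inventory: 56 @ $19 = $1,064
Check: goods available $15,158 = COGS $14,094 + ending $1,064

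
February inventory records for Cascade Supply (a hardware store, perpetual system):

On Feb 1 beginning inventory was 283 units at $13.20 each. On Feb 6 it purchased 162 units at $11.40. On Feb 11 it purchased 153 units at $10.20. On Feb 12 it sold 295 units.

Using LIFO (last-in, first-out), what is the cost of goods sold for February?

COGS = $3,179.40

Feb 12, 295 sold [LIFO — newest first]: 153 @ $10.20 + 142 @ $11.40 = $3,179.40
Ending inventory: 283 @ $13.20 + 20 @ $11.40 = $3,963.60
Check: goods available $7,143.00 = COGS $3,179.40 + ending $3,963.60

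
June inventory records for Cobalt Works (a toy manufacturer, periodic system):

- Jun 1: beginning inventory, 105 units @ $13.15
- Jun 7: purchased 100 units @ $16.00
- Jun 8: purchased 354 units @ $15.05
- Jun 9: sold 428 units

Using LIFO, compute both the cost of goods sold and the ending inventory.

COGS = $6,511.70; ending inventory = $1,796.75

Jun 9, 428 sold [LIFO — newest first]: 354 @ $15.05 + 74 @ $16.00 = $6,511.70
Ending inventory: 105 @ $13.15 + 26 @ $16.00 = $1,796.75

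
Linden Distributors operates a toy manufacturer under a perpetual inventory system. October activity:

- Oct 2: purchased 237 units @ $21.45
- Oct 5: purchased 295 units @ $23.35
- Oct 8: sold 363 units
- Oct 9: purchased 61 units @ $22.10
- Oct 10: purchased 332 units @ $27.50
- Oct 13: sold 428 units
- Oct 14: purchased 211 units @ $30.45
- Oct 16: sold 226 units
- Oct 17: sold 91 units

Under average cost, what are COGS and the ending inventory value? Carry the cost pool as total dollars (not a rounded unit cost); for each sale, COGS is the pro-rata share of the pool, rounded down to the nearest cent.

After Oct 2: 237 on hand, pool $5,083.65 (≈ $21.4500 each)
After Oct 5: 532 on hand, pool $11,971.90 (≈ $22.5036 each)
Oct 8, sell 363: 363/532 × $11,971.90 → $8,168.79
After Oct 9: 230 on hand, pool $5,151.21 (≈ $22.3966 each)
After Oct 10: 562 on hand, pool $14,281.21 (≈ $25.4114 each)
Oct 13, sell 428: 428/562 × $14,281.21 → $10,876.08
After Oct 14: 345 on hand, pool $9,830.08 (≈ $28.4930 each)
Oct 16, sell 226: 226/345 × $9,830.08 → $6,439.41
Oct 17, sell 91: 91/119 × $3,390.67 → $2,592.86
Total COGS = $8,168.79 + $10,876.08 + $6,439.41 + $2,592.86 = $28,077.14
Ending inventory (cost pool remaining) = $797.81

COGS = $28,077.14; ending inventory = $797.81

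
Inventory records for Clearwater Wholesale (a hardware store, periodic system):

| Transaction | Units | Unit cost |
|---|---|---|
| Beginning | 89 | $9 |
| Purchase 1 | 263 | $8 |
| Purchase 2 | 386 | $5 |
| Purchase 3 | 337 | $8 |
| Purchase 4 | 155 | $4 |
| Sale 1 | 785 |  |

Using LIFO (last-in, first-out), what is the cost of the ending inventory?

Ending inventory = $3,370

Sale 1 (785) [LIFO — newest first]: 155 @ $4 + 337 @ $8 + 293 @ $5 = $4,781
Ending inventory: 89 @ $9 + 263 @ $8 + 93 @ $5 = $3,370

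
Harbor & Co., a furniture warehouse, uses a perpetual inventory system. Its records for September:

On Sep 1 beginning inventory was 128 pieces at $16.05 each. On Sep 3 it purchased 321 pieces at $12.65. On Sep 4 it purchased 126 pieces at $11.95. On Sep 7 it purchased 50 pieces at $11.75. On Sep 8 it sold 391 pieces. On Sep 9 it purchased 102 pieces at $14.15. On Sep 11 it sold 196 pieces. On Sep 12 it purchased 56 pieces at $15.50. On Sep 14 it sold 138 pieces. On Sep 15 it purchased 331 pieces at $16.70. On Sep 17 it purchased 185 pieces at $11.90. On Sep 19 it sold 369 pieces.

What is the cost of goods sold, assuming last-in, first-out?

COGS = $14,862.95

Sep 8, 391 sold [LIFO — newest first]: 50 @ $11.75 + 126 @ $11.95 + 215 @ $12.65 = $4,812.95
Sep 11, 196 sold [LIFO — newest first]: 102 @ $14.15 + 94 @ $12.65 = $2,632.40
Sep 14, 138 sold [LIFO — newest first]: 56 @ $15.50 + 12 @ $12.65 + 70 @ $16.05 = $2,143.30
Sep 19, 369 sold [LIFO — newest first]: 185 @ $11.90 + 184 @ $16.70 = $5,274.30
Total COGS = $4,812.95 + $2,632.40 + $2,143.30 + $5,274.30 = $14,862.95
Ending inventory: 58 @ $16.05 + 147 @ $16.70 = $3,385.80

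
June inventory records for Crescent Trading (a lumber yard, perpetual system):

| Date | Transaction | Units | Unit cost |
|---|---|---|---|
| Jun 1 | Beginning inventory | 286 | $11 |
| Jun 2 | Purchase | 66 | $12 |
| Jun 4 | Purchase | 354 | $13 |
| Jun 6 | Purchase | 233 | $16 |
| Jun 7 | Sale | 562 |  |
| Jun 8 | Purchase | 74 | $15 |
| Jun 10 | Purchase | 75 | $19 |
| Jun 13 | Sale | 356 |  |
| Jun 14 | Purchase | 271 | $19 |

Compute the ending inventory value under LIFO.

Jun 7, 562 sold [LIFO — newest first]: 233 @ $16 + 329 @ $13 = $8,005
Jun 13, 356 sold [LIFO — newest first]: 75 @ $19 + 74 @ $15 + 25 @ $13 + 66 @ $12 + 116 @ $11 = $4,928
Total COGS = $8,005 + $4,928 = $12,933
Ending inventory: 170 @ $11 + 271 @ $19 = $7,019
Check: goods available $19,952 = COGS $12,933 + ending $7,019

Ending inventory = $7,019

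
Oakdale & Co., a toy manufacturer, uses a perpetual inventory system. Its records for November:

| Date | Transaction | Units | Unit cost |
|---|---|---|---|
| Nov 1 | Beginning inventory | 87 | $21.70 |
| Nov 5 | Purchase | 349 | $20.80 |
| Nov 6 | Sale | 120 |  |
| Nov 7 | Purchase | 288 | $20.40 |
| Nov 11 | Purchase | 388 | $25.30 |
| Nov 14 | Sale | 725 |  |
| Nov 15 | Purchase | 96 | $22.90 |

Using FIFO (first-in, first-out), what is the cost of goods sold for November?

Nov 6, 120 sold [FIFO — oldest first]: 87 @ $21.70 + 33 @ $20.80 = $2,574.30
Nov 14, 725 sold [FIFO — oldest first]: 316 @ $20.80 + 288 @ $20.40 + 121 @ $25.30 = $15,509.30
Total COGS = $2,574.30 + $15,509.30 = $18,083.60
Ending inventory: 267 @ $25.30 + 96 @ $22.90 = $8,953.50

COGS = $18,083.60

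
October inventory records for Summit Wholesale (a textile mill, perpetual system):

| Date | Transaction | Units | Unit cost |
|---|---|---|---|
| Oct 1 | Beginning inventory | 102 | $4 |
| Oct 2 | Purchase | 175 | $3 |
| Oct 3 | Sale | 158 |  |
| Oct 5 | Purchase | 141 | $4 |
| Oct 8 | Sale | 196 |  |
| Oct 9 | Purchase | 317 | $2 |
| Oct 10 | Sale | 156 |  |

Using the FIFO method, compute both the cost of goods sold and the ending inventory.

COGS = $1,681; ending inventory = $450

Oct 3, 158 sold [FIFO — oldest first]: 102 @ $4 + 56 @ $3 = $576
Oct 8, 196 sold [FIFO — oldest first]: 119 @ $3 + 77 @ $4 = $665
Oct 10, 156 sold [FIFO — oldest first]: 64 @ $4 + 92 @ $2 = $440
Total COGS = $576 + $665 + $440 = $1,681
Ending inventory: 225 @ $2 = $450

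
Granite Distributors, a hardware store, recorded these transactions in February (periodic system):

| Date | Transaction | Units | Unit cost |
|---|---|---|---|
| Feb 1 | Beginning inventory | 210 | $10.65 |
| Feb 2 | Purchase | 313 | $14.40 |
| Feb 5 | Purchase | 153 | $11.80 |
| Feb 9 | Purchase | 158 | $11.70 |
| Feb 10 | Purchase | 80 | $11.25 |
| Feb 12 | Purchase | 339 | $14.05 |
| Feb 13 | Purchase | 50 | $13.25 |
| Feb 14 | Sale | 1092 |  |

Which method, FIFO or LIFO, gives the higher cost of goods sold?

LIFO

FIFO COGS: 210 @ $10.65 + 313 @ $14.40 + 153 @ $11.80 + 158 @ $11.70 + 80 @ $11.25 + 178 @ $14.05 = $13,798.60
LIFO COGS: 50 @ $13.25 + 339 @ $14.05 + 80 @ $11.25 + 158 @ $11.70 + 153 @ $11.80 + 312 @ $14.40 = $14,472.25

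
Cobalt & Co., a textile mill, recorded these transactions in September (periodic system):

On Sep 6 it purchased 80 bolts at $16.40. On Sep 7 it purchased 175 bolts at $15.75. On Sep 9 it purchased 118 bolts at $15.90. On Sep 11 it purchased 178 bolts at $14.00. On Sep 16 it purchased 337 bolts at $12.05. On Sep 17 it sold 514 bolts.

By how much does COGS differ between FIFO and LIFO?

$1,379.60

FIFO COGS: 80 @ $16.40 + 175 @ $15.75 + 118 @ $15.90 + 141 @ $14.00 = $7,918.45
LIFO COGS: 337 @ $12.05 + 177 @ $14.00 = $6,538.85
Difference = |$7,918.45 − $6,538.85| = $1,379.60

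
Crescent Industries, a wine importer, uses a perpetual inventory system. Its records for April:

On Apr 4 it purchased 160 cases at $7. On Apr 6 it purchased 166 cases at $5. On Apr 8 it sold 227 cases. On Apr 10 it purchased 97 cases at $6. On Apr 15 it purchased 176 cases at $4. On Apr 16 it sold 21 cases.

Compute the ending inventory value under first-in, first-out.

Apr 8, 227 sold [FIFO — oldest first]: 160 @ $7 + 67 @ $5 = $1,455
Apr 16, 21 sold [FIFO — oldest first]: 21 @ $5 = $105
Total COGS = $1,455 + $105 = $1,560
Ending inventory: 78 @ $5 + 97 @ $6 + 176 @ $4 = $1,676
Check: goods available $3,236 = COGS $1,560 + ending $1,676

Ending inventory = $1,676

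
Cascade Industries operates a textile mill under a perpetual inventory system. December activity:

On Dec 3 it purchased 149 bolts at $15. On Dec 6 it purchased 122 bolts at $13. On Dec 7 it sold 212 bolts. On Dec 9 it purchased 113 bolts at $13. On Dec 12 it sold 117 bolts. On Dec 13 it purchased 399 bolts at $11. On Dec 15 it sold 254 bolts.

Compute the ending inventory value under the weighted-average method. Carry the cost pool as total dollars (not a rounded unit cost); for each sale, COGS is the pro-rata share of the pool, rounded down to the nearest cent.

Ending inventory = $2,257.60

After Dec 3: 149 on hand, pool $2,235.00 (≈ $15.0000 each)
After Dec 6: 271 on hand, pool $3,821.00 (≈ $14.0996 each)
Dec 7, sell 212: 212/271 × $3,821.00 → $2,989.12
After Dec 9: 172 on hand, pool $2,300.88 (≈ $13.3772 each)
Dec 12, sell 117: 117/172 × $2,300.88 → $1,565.13
After Dec 13: 454 on hand, pool $5,124.75 (≈ $11.2880 each)
Dec 15, sell 254: 254/454 × $5,124.75 → $2,867.15
Total COGS = $2,989.12 + $1,565.13 + $2,867.15 = $7,421.40
Ending inventory (cost pool remaining) = $2,257.60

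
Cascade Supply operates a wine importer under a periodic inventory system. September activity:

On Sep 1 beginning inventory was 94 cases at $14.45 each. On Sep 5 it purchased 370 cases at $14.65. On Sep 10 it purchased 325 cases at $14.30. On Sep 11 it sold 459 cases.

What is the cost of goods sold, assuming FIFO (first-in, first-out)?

Sep 11, 459 sold [FIFO — oldest first]: 94 @ $14.45 + 365 @ $14.65 = $6,705.55
Ending inventory: 5 @ $14.65 + 325 @ $14.30 = $4,720.75

COGS = $6,705.55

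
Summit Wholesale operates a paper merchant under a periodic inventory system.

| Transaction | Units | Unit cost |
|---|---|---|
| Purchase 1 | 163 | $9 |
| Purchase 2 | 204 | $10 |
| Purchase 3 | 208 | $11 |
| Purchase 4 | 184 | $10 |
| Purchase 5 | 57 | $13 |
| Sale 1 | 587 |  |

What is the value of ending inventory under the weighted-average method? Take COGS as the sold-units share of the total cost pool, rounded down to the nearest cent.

Ending inventory = $2,350.62

Sale 1, sell 587: 587/816 × $8,376.00 → $6,025.38
Ending inventory (cost pool remaining) = $2,350.62
Check: goods available $8,376.00 = COGS $6,025.38 + ending $2,350.62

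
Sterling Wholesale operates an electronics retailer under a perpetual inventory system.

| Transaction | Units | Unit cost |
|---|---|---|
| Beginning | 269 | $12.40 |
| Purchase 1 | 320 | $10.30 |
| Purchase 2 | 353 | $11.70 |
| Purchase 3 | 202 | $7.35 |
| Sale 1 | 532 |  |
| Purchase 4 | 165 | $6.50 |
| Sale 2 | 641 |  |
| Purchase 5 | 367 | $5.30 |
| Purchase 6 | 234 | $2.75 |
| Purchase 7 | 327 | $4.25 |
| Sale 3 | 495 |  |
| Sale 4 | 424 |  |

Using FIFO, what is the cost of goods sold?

Sale 1 (532) [FIFO — oldest first]: 269 @ $12.40 + 263 @ $10.30 = $6,044.50
Sale 2 (641) [FIFO — oldest first]: 57 @ $10.30 + 353 @ $11.70 + 202 @ $7.35 + 29 @ $6.50 = $6,390.40
Sale 3 (495) [FIFO — oldest first]: 136 @ $6.50 + 359 @ $5.30 = $2,786.70
Sale 4 (424) [FIFO — oldest first]: 8 @ $5.30 + 234 @ $2.75 + 182 @ $4.25 = $1,459.40
Total COGS = $6,044.50 + $6,390.40 + $2,786.70 + $1,459.40 = $16,681.00
Ending inventory: 145 @ $4.25 = $616.25

COGS = $16,681.00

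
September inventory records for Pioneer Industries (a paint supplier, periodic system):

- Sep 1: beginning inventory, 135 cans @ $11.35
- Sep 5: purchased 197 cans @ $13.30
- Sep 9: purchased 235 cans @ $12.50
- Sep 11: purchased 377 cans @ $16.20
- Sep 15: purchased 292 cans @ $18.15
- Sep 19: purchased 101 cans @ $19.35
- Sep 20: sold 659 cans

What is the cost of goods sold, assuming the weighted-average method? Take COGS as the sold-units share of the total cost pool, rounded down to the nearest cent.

COGS = $10,080.38

Sep 20, sell 659: 659/1337 × $20,451.40 → $10,080.38
Ending inventory (cost pool remaining) = $10,371.02
Check: goods available $20,451.40 = COGS $10,080.38 + ending $10,371.02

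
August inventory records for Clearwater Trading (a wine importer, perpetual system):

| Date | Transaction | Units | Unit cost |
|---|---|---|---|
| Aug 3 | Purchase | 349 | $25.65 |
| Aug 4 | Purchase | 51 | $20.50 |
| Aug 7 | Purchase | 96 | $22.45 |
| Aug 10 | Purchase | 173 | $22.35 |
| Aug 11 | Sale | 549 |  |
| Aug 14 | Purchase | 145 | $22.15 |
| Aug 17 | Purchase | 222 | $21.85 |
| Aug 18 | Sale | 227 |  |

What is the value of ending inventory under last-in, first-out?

Aug 11, 549 sold [LIFO — newest first]: 173 @ $22.35 + 96 @ $22.45 + 51 @ $20.50 + 229 @ $25.65 = $12,941.10
Aug 18, 227 sold [LIFO — newest first]: 222 @ $21.85 + 5 @ $22.15 = $4,961.45
Total COGS = $12,941.10 + $4,961.45 = $17,902.55
Ending inventory: 120 @ $25.65 + 140 @ $22.15 = $6,179.00

Ending inventory = $6,179.00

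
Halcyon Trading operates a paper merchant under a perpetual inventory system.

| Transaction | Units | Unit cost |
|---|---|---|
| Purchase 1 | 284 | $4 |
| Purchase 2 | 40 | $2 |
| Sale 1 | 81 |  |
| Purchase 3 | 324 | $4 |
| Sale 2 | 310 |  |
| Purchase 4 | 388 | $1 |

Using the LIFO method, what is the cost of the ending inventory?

Ending inventory = $1,416

Sale 1 (81) [LIFO — newest first]: 40 @ $2 + 41 @ $4 = $244
Sale 2 (310) [LIFO — newest first]: 310 @ $4 = $1,240
Total COGS = $244 + $1,240 = $1,484
Ending inventory: 243 @ $4 + 14 @ $4 + 388 @ $1 = $1,416
Check: goods available $2,900 = COGS $1,484 + ending $1,416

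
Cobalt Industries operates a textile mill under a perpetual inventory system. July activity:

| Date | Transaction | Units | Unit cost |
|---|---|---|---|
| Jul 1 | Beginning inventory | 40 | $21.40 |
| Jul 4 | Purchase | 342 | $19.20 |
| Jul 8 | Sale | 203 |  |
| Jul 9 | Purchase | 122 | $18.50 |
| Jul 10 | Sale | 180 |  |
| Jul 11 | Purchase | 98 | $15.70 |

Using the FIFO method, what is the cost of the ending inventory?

Ending inventory = $3,777.10

Jul 8, 203 sold [FIFO — oldest first]: 40 @ $21.40 + 163 @ $19.20 = $3,985.60
Jul 10, 180 sold [FIFO — oldest first]: 179 @ $19.20 + 1 @ $18.50 = $3,455.30
Total COGS = $3,985.60 + $3,455.30 = $7,440.90
Ending inventory: 121 @ $18.50 + 98 @ $15.70 = $3,777.10
Check: goods available $11,218.00 = COGS $7,440.90 + ending $3,777.10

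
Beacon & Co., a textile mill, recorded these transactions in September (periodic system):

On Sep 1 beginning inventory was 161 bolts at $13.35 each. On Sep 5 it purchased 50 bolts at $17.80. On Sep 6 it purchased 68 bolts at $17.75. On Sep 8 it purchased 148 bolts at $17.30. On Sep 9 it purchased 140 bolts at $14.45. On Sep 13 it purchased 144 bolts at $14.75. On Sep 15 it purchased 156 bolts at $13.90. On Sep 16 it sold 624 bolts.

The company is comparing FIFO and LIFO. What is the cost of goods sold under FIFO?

COGS = $9,670.50

FIFO COGS: 161 @ $13.35 + 50 @ $17.80 + 68 @ $17.75 + 148 @ $17.30 + 140 @ $14.45 + 57 @ $14.75 = $9,670.50
LIFO COGS: 156 @ $13.90 + 144 @ $14.75 + 140 @ $14.45 + 148 @ $17.30 + 36 @ $17.75 = $9,514.80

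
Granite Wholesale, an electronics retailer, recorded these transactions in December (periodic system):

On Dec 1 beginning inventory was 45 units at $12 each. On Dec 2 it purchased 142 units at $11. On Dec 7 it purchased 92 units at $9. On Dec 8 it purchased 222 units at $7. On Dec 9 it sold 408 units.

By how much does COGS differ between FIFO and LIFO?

FIFO COGS: 45 @ $12 + 142 @ $11 + 92 @ $9 + 129 @ $7 = $3,833
LIFO COGS: 222 @ $7 + 92 @ $9 + 94 @ $11 = $3,416
Difference = |$3,833 − $3,416| = $417

$417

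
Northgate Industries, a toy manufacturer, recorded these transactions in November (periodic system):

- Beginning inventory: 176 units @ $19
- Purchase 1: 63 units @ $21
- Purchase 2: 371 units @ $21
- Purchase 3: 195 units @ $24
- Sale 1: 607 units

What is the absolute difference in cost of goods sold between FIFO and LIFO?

FIFO COGS: 176 @ $19 + 63 @ $21 + 368 @ $21 = $12,395
LIFO COGS: 195 @ $24 + 371 @ $21 + 41 @ $21 = $13,332
Difference = |$12,395 − $13,332| = $937

$937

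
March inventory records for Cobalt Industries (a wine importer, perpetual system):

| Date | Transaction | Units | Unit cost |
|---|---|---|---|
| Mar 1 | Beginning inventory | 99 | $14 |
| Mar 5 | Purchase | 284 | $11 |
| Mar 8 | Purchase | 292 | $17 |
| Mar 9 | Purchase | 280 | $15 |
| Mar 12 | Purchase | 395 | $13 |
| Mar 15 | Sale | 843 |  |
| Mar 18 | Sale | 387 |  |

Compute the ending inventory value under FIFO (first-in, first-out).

Ending inventory = $1,560

Mar 15, 843 sold [FIFO — oldest first]: 99 @ $14 + 284 @ $11 + 292 @ $17 + 168 @ $15 = $11,994
Mar 18, 387 sold [FIFO — oldest first]: 112 @ $15 + 275 @ $13 = $5,255
Total COGS = $11,994 + $5,255 = $17,249
Ending inventory: 120 @ $13 = $1,560
Check: goods available $18,809 = COGS $17,249 + ending $1,560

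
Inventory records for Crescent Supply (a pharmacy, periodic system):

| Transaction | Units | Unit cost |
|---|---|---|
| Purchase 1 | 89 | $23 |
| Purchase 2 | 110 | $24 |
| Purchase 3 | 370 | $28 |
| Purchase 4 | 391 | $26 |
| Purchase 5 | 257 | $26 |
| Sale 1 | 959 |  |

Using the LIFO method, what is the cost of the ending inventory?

Ending inventory = $6,339

Sale 1 (959) [LIFO — newest first]: 257 @ $26 + 391 @ $26 + 311 @ $28 = $25,556
Ending inventory: 89 @ $23 + 110 @ $24 + 59 @ $28 = $6,339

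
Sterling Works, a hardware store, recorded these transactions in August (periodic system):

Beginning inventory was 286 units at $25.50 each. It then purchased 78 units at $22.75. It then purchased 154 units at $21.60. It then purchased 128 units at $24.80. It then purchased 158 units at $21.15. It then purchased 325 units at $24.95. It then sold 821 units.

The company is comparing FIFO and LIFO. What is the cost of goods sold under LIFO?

FIFO COGS: 286 @ $25.50 + 78 @ $22.75 + 154 @ $21.60 + 128 @ $24.80 + 158 @ $21.15 + 17 @ $24.95 = $19,334.15
LIFO COGS: 325 @ $24.95 + 158 @ $21.15 + 128 @ $24.80 + 154 @ $21.60 + 56 @ $22.75 = $19,225.25

COGS = $19,225.25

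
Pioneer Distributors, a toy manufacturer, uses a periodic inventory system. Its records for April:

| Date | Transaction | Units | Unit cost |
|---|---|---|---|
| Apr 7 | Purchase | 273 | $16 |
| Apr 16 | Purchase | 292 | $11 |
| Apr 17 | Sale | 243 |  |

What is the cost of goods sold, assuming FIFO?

COGS = $3,888

Apr 17, 243 sold [FIFO — oldest first]: 243 @ $16 = $3,888
Ending inventory: 30 @ $16 + 292 @ $11 = $3,692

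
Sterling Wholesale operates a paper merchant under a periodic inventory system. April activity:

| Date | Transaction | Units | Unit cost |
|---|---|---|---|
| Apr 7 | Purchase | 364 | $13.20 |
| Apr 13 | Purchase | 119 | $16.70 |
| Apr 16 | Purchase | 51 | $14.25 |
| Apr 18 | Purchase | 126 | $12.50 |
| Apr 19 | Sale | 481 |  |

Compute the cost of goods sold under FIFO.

Apr 19, 481 sold [FIFO — oldest first]: 364 @ $13.20 + 117 @ $16.70 = $6,758.70
Ending inventory: 2 @ $16.70 + 51 @ $14.25 + 126 @ $12.50 = $2,335.15

COGS = $6,758.70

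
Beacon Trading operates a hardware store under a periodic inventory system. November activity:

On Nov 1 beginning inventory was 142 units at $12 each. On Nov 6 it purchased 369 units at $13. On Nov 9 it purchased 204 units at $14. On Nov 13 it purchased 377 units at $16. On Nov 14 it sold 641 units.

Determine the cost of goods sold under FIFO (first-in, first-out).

Nov 14, 641 sold [FIFO — oldest first]: 142 @ $12 + 369 @ $13 + 130 @ $14 = $8,321
Ending inventory: 74 @ $14 + 377 @ $16 = $7,068

COGS = $8,321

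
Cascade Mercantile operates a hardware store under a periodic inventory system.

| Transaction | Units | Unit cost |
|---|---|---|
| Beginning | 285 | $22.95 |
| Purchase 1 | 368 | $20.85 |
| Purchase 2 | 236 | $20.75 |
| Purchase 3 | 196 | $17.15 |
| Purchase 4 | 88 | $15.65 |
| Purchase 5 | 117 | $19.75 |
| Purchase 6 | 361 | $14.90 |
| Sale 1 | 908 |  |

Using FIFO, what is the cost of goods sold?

Sale 1 (908) [FIFO — oldest first]: 285 @ $22.95 + 368 @ $20.85 + 236 @ $20.75 + 19 @ $17.15 = $19,436.40
Ending inventory: 177 @ $17.15 + 88 @ $15.65 + 117 @ $19.75 + 361 @ $14.90 = $12,102.40

COGS = $19,436.40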